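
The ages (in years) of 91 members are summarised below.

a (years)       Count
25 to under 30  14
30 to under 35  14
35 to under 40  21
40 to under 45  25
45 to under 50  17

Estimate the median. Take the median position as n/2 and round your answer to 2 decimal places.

39.17

Cumulative frequencies: 14, 28, 49, 74, 91
n = 91; position = n/2 = 45.5.
This falls in the class 35 to under 40: L = 35, F = 28, f = 21, h = 5.
Median ≈ 35 + ((45.5 − 28) / 21) × 5 = 39.1667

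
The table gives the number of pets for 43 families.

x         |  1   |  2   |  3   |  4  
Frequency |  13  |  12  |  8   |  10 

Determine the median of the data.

Cumulative frequencies: 13, 25, 33, 43
n = 43, so the median is the value in position (n+1)/2 = 22.
Position 22 falls at value 2.

2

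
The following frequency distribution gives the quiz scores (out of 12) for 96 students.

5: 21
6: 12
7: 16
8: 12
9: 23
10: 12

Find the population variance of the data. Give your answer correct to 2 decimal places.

3.03

Values: 5, 6, 7, 8, 9, 10
n = 96, Σfx = 712, mean = 7.4167
Σfx² = 5572
Σf(x − x̄)² = Σfx² − (Σfx)²/n = 5572 − 712²/96 = 291.3333
Population variance = 291.3333 / 96 = 3.0347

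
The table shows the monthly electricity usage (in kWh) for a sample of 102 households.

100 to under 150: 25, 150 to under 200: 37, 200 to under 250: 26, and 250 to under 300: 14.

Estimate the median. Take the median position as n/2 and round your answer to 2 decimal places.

185.14

Cumulative frequencies: 25, 62, 88, 102
n = 102; position = n/2 = 51.
This falls in the class 150 to under 200: L = 150, F = 25, f = 37, h = 50.
Median ≈ 150 + ((51 − 25) / 37) × 50 = 185.1351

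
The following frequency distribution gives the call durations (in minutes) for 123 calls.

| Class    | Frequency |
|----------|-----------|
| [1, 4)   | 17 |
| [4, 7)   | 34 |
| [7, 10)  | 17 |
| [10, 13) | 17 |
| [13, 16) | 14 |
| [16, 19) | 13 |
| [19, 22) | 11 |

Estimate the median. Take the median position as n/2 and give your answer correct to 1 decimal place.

Cumulative frequencies: 17, 51, 68, 85, 99, 112, 123
n = 123; position = n/2 = 61.5.
This falls in the class [7, 10): L = 7, F = 51, f = 17, h = 3.
Median ≈ 7 + ((61.5 − 51) / 17) × 3 = 8.8529

8.9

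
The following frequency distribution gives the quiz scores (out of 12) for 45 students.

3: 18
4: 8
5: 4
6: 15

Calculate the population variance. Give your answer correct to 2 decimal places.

Values: 3, 4, 5, 6
n = 45, Σfx = 196, mean = 4.3556
Σfx² = 930
Σf(x − x̄)² = Σfx² − (Σfx)²/n = 930 − 196²/45 = 76.3111
Population variance = 76.3111 / 45 = 1.6958

1.70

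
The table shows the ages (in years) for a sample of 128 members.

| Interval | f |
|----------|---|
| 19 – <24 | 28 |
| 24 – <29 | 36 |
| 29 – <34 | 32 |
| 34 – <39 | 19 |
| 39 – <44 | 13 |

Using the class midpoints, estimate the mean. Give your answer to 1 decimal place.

Midpoints: 21.5, 26.5, 31.5, 36.5, 41.5
Σfm = 28×21.5 + 36×26.5 + 32×31.5 + 19×36.5 + 13×41.5 = 3797
n = Σf = 128
Mean = 3797 / 128 = 29.6641

29.7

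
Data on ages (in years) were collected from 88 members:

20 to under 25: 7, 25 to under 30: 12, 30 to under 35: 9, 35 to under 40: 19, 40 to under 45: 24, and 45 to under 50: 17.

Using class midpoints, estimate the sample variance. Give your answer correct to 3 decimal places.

Midpoints: 22.5, 27.5, 32.5, 37.5, 42.5, 47.5
n = 88, Σfm = 3320, mean = 37.7273
Σfm² = 130550
Σf(m − x̄)² = Σfm² − (Σfm)²/n = 130550 − 3320²/88 = 5295.4545
Sample variance = 5295.4545 / 87 = 60.8673

60.867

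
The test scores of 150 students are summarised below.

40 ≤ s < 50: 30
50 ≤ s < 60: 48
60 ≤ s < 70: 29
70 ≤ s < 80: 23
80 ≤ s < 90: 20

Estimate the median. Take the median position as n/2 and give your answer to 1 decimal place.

Cumulative frequencies: 30, 78, 107, 130, 150
n = 150; position = n/2 = 75.
This falls in the class 50 ≤ s < 60: L = 50, F = 30, f = 48, h = 10.
Median ≈ 50 + ((75 − 30) / 48) × 10 = 59.3750

59.4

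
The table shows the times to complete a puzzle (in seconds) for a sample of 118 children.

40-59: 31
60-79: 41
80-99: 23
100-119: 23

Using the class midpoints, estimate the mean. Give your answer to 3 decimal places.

75.941

Midpoints: 49.5, 69.5, 89.5, 109.5
Σfm = 31×49.5 + 41×69.5 + 23×89.5 + 23×109.5 = 8961
n = Σf = 118
Mean = 8961 / 118 = 75.9407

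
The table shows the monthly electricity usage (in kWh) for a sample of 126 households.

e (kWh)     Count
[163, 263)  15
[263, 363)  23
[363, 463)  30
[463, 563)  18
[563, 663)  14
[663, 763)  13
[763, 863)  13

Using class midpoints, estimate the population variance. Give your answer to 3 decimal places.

Midpoints: 213, 313, 413, 513, 613, 713, 813
n = 126, Σfm = 60438, mean = 479.6667
Σfm² = 33250094
Σf(m − x̄)² = Σfm² − (Σfm)²/n = 33250094 − 60438²/126 = 4260000.0000
Population variance = 4260000.0000 / 126 = 33809.5238

33809.524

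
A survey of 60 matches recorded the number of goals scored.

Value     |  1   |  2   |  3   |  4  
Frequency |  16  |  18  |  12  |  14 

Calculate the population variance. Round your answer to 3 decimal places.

Values: 1, 2, 3, 4
n = 60, Σfx = 144, mean = 2.4000
Σfx² = 420
Σf(x − x̄)² = Σfx² − (Σfx)²/n = 420 − 144²/60 = 74.4000
Population variance = 74.4000 / 60 = 1.2400

1.240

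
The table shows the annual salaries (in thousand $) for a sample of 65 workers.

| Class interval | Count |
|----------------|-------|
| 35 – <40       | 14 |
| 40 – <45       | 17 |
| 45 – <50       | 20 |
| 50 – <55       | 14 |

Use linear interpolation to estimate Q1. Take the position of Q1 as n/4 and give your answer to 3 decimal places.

Cumulative frequencies: 14, 31, 51, 65
n = 65; position = n/4 = 16.25.
This falls in the class 40 – <45: L = 40, F = 14, f = 17, h = 5.
Lower quartile ≈ 40 + ((16.25 − 14) / 17) × 5 = 40.6618

40.662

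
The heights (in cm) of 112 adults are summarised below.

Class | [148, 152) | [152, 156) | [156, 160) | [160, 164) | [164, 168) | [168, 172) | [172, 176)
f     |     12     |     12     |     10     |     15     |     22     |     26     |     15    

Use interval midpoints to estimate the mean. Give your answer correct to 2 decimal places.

163.75

Midpoints: 150, 154, 158, 162, 166, 170, 174
Σfm = 12×150 + 12×154 + 10×158 + 15×162 + 22×166 + 26×170 + 15×174 = 18340
n = Σf = 112
Mean = 18340 / 112 = 163.7500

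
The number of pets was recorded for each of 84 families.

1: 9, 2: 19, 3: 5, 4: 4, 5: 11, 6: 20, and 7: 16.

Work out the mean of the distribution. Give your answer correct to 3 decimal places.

4.345

Values: 1, 2, 3, 4, 5, 6, 7
Σfx = 9×1 + 19×2 + 5×3 + 4×4 + 11×5 + 20×6 + 16×7 = 365
n = Σf = 84
Mean = 365 / 84 = 4.3452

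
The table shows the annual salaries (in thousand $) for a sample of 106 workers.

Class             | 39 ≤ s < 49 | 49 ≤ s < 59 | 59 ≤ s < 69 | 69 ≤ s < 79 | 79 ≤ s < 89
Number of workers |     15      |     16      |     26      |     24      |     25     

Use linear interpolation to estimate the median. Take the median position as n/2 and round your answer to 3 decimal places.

67.462

Cumulative frequencies: 15, 31, 57, 81, 106
n = 106; position = n/2 = 53.
This falls in the class 59 ≤ s < 69: L = 59, F = 31, f = 26, h = 10.
Median ≈ 59 + ((53 − 31) / 26) × 10 = 67.4615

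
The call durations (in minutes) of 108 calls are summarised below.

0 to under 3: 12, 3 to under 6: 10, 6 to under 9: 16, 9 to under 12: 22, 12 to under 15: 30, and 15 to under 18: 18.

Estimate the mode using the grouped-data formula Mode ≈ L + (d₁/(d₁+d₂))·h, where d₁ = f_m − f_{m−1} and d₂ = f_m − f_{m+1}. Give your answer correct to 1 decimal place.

Modal class: 12 to under 15 (highest frequency 30).
d₁ = 30 − 22 = 8, d₂ = 30 − 18 = 12
Mode ≈ 12 + (8/(8+12)) × 3 = 12 + 1.2000 = 13.2000

13.2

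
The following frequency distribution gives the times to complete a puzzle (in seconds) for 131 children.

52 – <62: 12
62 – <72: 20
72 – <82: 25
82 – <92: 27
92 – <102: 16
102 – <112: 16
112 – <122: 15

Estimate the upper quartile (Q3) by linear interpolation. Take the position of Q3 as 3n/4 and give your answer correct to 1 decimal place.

Cumulative frequencies: 12, 32, 57, 84, 100, 116, 131
n = 131; position = 3n/4 = 98.25.
This falls in the class 92 – <102: L = 92, F = 84, f = 16, h = 10.
Upper quartile ≈ 92 + ((98.25 − 84) / 16) × 10 = 100.9062

100.9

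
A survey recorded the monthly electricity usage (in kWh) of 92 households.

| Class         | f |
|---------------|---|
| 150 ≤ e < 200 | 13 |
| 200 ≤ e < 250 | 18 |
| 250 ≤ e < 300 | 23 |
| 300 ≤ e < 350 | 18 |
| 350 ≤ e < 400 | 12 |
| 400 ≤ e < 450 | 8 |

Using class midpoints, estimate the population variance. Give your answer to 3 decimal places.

Midpoints: 175, 225, 275, 325, 375, 425
n = 92, Σfm = 26400, mean = 286.9565
Σfm² = 8082500
Σf(m − x̄)² = Σfm² − (Σfm)²/n = 8082500 − 26400²/92 = 506847.8261
Population variance = 506847.8261 / 92 = 5509.2155

5509.216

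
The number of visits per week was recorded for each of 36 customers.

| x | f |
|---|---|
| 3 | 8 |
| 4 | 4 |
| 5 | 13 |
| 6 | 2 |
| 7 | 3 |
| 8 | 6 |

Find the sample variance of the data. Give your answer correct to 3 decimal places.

2.943

Values: 3, 4, 5, 6, 7, 8
n = 36, Σfx = 186, mean = 5.1667
Σfx² = 1064
Σf(x − x̄)² = Σfx² − (Σfx)²/n = 1064 − 186²/36 = 103.0000
Sample variance = 103.0000 / 35 = 2.9429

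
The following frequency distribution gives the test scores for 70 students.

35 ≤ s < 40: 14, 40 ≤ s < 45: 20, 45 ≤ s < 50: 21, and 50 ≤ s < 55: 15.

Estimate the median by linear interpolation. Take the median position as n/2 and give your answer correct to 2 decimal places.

Cumulative frequencies: 14, 34, 55, 70
n = 70; position = n/2 = 35.
This falls in the class 45 ≤ s < 50: L = 45, F = 34, f = 21, h = 5.
Median ≈ 45 + ((35 − 34) / 21) × 5 = 45.2381

45.24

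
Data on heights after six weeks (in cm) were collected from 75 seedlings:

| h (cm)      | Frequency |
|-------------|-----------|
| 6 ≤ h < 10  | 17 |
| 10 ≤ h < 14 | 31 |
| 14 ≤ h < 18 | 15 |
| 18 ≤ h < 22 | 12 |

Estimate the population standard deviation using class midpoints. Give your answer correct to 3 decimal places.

3.961

Midpoints: 8, 12, 16, 20
n = 75, Σfm = 988, mean = 13.1733
Σfm² = 14192
Σf(m − x̄)² = Σfm² − (Σfm)²/n = 14192 − 988²/75 = 1176.7467
Population variance = 1176.7467 / 75 = 15.6900
Standard deviation = √15.6900 = 3.9611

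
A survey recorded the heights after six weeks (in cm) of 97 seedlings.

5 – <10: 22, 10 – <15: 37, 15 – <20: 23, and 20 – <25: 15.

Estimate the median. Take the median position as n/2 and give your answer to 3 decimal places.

Cumulative frequencies: 22, 59, 82, 97
n = 97; position = n/2 = 48.5.
This falls in the class 10 – <15: L = 10, F = 22, f = 37, h = 5.
Median ≈ 10 + ((48.5 − 22) / 37) × 5 = 13.5811

13.581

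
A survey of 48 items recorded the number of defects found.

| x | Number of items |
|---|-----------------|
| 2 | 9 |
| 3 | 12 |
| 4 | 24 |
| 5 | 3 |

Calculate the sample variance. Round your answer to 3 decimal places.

Values: 2, 3, 4, 5
n = 48, Σfx = 165, mean = 3.4375
Σfx² = 603
Σf(x − x̄)² = Σfx² − (Σfx)²/n = 603 − 165²/48 = 35.8125
Sample variance = 35.8125 / 47 = 0.7620

0.762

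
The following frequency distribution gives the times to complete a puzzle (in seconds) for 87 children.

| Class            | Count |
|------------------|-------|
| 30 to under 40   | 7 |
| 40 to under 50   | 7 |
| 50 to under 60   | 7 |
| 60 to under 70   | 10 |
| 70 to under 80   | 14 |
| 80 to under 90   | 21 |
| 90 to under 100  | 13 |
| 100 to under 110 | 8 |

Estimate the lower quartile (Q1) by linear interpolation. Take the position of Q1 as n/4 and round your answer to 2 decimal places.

60.75

Cumulative frequencies: 7, 14, 21, 31, 45, 66, 79, 87
n = 87; position = n/4 = 21.75.
This falls in the class 60 to under 70: L = 60, F = 21, f = 10, h = 10.
Lower quartile ≈ 60 + ((21.75 − 21) / 10) × 10 = 60.7500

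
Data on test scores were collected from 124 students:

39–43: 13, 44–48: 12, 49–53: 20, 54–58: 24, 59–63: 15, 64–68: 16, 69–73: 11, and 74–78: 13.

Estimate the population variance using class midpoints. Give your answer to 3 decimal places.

Midpoints: 41, 46, 51, 56, 61, 66, 71, 76
n = 124, Σfm = 7189, mean = 57.9758
Σfm² = 430579
Σf(m − x̄)² = Σfm² − (Σfm)²/n = 430579 − 7189²/124 = 13790.9274
Population variance = 13790.9274 / 124 = 111.2172

111.217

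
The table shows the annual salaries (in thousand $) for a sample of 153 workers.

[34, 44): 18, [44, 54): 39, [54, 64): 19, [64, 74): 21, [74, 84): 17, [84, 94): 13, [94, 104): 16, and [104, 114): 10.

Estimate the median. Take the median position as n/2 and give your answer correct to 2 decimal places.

Cumulative frequencies: 18, 57, 76, 97, 114, 127, 143, 153
n = 153; position = n/2 = 76.5.
This falls in the class [64, 74): L = 64, F = 76, f = 21, h = 10.
Median ≈ 64 + ((76.5 − 76) / 21) × 10 = 64.2381

64.24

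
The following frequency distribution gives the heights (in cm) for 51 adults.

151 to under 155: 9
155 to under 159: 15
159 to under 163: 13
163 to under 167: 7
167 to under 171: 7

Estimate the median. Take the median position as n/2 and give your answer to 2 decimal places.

Cumulative frequencies: 9, 24, 37, 44, 51
n = 51; position = n/2 = 25.5.
This falls in the class 159 to under 163: L = 159, F = 24, f = 13, h = 4.
Median ≈ 159 + ((25.5 − 24) / 13) × 4 = 159.4615

159.46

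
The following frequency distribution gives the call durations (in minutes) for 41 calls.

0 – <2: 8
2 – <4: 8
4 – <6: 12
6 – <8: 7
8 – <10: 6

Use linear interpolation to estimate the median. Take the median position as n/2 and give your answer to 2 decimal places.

4.75

Cumulative frequencies: 8, 16, 28, 35, 41
n = 41; position = n/2 = 20.5.
This falls in the class 4 – <6: L = 4, F = 16, f = 12, h = 2.
Median ≈ 4 + ((20.5 − 16) / 12) × 2 = 4.7500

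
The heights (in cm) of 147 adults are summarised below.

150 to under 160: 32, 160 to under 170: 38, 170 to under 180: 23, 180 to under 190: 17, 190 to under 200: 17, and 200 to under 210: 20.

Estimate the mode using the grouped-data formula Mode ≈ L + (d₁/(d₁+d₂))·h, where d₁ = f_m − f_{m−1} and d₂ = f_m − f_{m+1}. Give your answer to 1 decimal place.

Modal class: 160 to under 170 (highest frequency 38).
d₁ = 38 − 32 = 6, d₂ = 38 − 23 = 15
Mode ≈ 160 + (6/(6+15)) × 10 = 160 + 2.8571 = 162.8571

162.9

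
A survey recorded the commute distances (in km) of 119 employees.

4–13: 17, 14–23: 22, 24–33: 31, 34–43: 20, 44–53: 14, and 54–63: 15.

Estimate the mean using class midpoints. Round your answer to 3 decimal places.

31.609

Midpoints: 8.5, 18.5, 28.5, 38.5, 48.5, 58.5
Σfm = 17×8.5 + 22×18.5 + 31×28.5 + 20×38.5 + 14×48.5 + 15×58.5 = 3761.5
n = Σf = 119
Mean = 3761.5 / 119 = 31.6092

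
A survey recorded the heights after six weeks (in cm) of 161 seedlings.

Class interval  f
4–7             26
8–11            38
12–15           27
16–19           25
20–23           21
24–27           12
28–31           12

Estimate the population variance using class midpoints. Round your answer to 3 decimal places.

52.461

Midpoints: 5.5, 9.5, 13.5, 17.5, 21.5, 25.5, 29.5
n = 161, Σfm = 2417.5, mean = 15.0155
Σfm² = 44746.25
Σf(m − x̄)² = Σfm² − (Σfm)²/n = 44746.25 − 2417.5²/161 = 8446.2112
Population variance = 8446.2112 / 161 = 52.4609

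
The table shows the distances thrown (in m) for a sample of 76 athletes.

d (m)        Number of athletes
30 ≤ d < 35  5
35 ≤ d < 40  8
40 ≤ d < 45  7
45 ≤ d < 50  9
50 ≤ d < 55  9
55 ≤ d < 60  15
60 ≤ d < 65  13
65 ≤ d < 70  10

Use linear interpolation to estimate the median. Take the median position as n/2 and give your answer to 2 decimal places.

55.00

Cumulative frequencies: 5, 13, 20, 29, 38, 53, 66, 76
n = 76; position = n/2 = 38.
This falls in the class 50 ≤ d < 55: L = 50, F = 29, f = 9, h = 5.
Median ≈ 50 + ((38 − 29) / 9) × 5 = 55.0000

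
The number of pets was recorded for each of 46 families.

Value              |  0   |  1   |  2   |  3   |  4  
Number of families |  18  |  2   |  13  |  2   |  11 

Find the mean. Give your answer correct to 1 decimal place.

1.7

Values: 0, 1, 2, 3, 4
Σfx = 18×0 + 2×1 + 13×2 + 2×3 + 11×4 = 78
n = Σf = 46
Mean = 78 / 46 = 1.6957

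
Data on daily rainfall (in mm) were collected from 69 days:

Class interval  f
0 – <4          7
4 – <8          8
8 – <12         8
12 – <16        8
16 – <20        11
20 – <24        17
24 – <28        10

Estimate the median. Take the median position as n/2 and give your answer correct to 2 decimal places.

Cumulative frequencies: 7, 15, 23, 31, 42, 59, 69
n = 69; position = n/2 = 34.5.
This falls in the class 16 – <20: L = 16, F = 31, f = 11, h = 4.
Median ≈ 16 + ((34.5 − 31) / 11) × 4 = 17.2727

17.27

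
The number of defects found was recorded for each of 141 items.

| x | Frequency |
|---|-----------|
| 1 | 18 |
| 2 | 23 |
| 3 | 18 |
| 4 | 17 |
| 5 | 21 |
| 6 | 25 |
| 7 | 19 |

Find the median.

Cumulative frequencies: 18, 41, 59, 76, 97, 122, 141
n = 141, so the median is the value in position (n+1)/2 = 71.
Position 71 falls at value 4.

4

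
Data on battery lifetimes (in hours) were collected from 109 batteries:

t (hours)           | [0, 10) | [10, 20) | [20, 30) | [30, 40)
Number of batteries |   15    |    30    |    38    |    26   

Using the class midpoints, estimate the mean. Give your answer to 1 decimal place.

21.9

Midpoints: 5, 15, 25, 35
Σfm = 15×5 + 30×15 + 38×25 + 26×35 = 2385
n = Σf = 109
Mean = 2385 / 109 = 21.8807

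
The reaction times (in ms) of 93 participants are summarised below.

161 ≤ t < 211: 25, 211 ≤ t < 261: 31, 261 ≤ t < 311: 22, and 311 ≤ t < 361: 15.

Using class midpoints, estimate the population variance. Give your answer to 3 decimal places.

2665.626

Midpoints: 186, 236, 286, 336
n = 93, Σfm = 23298, mean = 250.5161
Σfm² = 6084428
Σf(m − x̄)² = Σfm² − (Σfm)²/n = 6084428 − 23298²/93 = 247903.2258
Population variance = 247903.2258 / 93 = 2665.6261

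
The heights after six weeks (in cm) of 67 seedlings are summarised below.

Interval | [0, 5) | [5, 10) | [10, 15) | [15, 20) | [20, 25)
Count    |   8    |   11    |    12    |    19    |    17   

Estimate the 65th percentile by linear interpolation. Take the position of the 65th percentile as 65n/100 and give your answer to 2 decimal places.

Cumulative frequencies: 8, 19, 31, 50, 67
n = 67; position = 65n/100 = 43.55.
This falls in the class [15, 20): L = 15, F = 31, f = 19, h = 5.
65th percentile ≈ 15 + ((43.55 − 31) / 19) × 5 = 18.3026

18.30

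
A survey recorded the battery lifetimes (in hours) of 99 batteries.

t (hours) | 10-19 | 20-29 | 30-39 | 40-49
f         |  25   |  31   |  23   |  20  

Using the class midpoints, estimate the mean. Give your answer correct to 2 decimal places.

Midpoints: 14.5, 24.5, 34.5, 44.5
Σfm = 25×14.5 + 31×24.5 + 23×34.5 + 20×44.5 = 2805.5
n = Σf = 99
Mean = 2805.5 / 99 = 28.3384

28.34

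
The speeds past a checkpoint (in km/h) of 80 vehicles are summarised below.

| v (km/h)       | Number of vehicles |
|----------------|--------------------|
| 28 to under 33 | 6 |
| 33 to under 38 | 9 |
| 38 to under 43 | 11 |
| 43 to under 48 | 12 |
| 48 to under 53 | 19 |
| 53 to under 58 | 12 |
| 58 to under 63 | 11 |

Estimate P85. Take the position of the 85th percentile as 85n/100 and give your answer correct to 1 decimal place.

57.6

Cumulative frequencies: 6, 15, 26, 38, 57, 69, 80
n = 80; position = 85n/100 = 68.
This falls in the class 53 to under 58: L = 53, F = 57, f = 12, h = 5.
85th percentile ≈ 53 + ((68 − 57) / 12) × 5 = 57.5833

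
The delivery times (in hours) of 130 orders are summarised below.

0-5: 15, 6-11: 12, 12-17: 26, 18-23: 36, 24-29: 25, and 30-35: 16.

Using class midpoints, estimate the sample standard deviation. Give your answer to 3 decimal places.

Midpoints: 2.5, 8.5, 14.5, 20.5, 26.5, 32.5
n = 130, Σfm = 2437, mean = 18.7462
Σfm² = 56012.5
Σf(m − x̄)² = Σfm² − (Σfm)²/n = 56012.5 − 2437²/130 = 10328.1231
Sample variance = 10328.1231 / 129 = 80.0630
Standard deviation = √80.0630 = 8.9478

8.948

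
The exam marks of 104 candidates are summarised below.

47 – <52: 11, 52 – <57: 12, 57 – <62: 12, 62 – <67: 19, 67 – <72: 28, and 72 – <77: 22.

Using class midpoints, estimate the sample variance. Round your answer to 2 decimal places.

66.73

Midpoints: 49.5, 54.5, 59.5, 64.5, 69.5, 74.5
n = 104, Σfm = 6723, mean = 64.6442
Σfm² = 441476
Σf(m − x̄)² = Σfm² − (Σfm)²/n = 441476 − 6723²/104 = 6872.8365
Sample variance = 6872.8365 / 103 = 66.7266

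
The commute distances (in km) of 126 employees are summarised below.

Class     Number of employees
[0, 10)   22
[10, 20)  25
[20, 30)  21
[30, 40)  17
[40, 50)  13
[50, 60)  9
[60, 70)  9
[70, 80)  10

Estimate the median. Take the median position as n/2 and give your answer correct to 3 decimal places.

Cumulative frequencies: 22, 47, 68, 85, 98, 107, 116, 126
n = 126; position = n/2 = 63.
This falls in the class [20, 30): L = 20, F = 47, f = 21, h = 10.
Median ≈ 20 + ((63 − 47) / 21) × 10 = 27.6190

27.619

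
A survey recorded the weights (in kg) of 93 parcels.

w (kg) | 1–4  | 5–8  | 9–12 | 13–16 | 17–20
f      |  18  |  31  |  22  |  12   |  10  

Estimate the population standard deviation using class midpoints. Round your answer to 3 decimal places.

4.940

Midpoints: 2.5, 6.5, 10.5, 14.5, 18.5
n = 93, Σfm = 836.5, mean = 8.9946
Σfm² = 9793.25
Σf(m − x̄)² = Σfm² − (Σfm)²/n = 9793.25 − 836.5²/93 = 2269.2473
Population variance = 2269.2473 / 93 = 24.4005
Standard deviation = √24.4005 = 4.9397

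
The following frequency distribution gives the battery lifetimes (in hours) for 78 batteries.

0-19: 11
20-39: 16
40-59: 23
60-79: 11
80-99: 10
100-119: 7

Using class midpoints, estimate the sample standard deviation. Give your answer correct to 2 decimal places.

29.85

Midpoints: 9.5, 29.5, 49.5, 69.5, 89.5, 109.5
n = 78, Σfm = 4141, mean = 53.0897
Σfm² = 288439.5
Σf(m − x̄)² = Σfm² − (Σfm)²/n = 288439.5 − 4141²/78 = 68594.8718
Sample variance = 68594.8718 / 77 = 890.8425
Standard deviation = √890.8425 = 29.8470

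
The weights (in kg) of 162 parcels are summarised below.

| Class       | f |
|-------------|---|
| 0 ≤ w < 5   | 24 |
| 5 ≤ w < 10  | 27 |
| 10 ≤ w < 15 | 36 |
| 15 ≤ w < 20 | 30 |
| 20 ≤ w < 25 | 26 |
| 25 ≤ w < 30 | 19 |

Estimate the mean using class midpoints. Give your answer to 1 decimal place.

14.5

Midpoints: 2.5, 7.5, 12.5, 17.5, 22.5, 27.5
Σfm = 24×2.5 + 27×7.5 + 36×12.5 + 30×17.5 + 26×22.5 + 19×27.5 = 2345
n = Σf = 162
Mean = 2345 / 162 = 14.4753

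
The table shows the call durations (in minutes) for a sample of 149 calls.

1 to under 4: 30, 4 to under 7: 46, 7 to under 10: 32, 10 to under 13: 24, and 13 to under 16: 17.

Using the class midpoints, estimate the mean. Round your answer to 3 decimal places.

Midpoints: 2.5, 5.5, 8.5, 11.5, 14.5
Σfm = 30×2.5 + 46×5.5 + 32×8.5 + 24×11.5 + 17×14.5 = 1122.5
n = Σf = 149
Mean = 1122.5 / 149 = 7.5336

7.534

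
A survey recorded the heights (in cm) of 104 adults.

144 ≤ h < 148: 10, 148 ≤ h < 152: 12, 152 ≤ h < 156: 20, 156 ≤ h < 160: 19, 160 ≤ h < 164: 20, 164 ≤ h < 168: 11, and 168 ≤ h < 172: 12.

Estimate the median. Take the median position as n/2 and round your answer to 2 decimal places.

158.11

Cumulative frequencies: 10, 22, 42, 61, 81, 92, 104
n = 104; position = n/2 = 52.
This falls in the class 156 ≤ h < 160: L = 156, F = 42, f = 19, h = 4.
Median ≈ 156 + ((52 − 42) / 19) × 4 = 158.1053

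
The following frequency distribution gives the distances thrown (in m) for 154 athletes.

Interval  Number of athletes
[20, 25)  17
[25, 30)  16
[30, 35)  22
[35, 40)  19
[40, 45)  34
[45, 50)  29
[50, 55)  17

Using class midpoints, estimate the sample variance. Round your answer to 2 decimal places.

Midpoints: 22.5, 27.5, 32.5, 37.5, 42.5, 47.5, 52.5
n = 154, Σfm = 5965, mean = 38.7338
Σfm² = 244362.5
Σf(m − x̄)² = Σfm² − (Σfm)²/n = 244362.5 − 5965²/154 = 13315.5844
Sample variance = 13315.5844 / 153 = 87.0300

87.03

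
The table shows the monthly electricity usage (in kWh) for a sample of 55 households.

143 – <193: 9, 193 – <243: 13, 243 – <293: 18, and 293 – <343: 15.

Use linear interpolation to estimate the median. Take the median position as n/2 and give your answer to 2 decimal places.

Cumulative frequencies: 9, 22, 40, 55
n = 55; position = n/2 = 27.5.
This falls in the class 243 – <293: L = 243, F = 22, f = 18, h = 50.
Median ≈ 243 + ((27.5 − 22) / 18) × 50 = 258.2778

258.28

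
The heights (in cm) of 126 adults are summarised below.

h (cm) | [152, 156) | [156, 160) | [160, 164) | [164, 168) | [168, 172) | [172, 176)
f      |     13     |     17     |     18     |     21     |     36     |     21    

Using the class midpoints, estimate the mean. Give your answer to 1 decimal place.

165.6

Midpoints: 154, 158, 162, 166, 170, 174
Σfm = 13×154 + 17×158 + 18×162 + 21×166 + 36×170 + 21×174 = 20864
n = Σf = 126
Mean = 20864 / 126 = 165.5873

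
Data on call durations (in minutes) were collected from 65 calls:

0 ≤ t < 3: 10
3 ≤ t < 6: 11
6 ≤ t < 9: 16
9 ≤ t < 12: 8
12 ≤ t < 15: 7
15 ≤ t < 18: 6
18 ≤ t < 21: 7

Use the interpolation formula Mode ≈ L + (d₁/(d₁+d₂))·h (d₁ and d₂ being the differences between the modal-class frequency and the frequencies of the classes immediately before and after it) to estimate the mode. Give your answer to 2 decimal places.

Modal class: 6 ≤ t < 9 (highest frequency 16).
d₁ = 16 − 11 = 5, d₂ = 16 − 8 = 8
Mode ≈ 6 + (5/(5+8)) × 3 = 6 + 1.1538 = 7.1538

7.15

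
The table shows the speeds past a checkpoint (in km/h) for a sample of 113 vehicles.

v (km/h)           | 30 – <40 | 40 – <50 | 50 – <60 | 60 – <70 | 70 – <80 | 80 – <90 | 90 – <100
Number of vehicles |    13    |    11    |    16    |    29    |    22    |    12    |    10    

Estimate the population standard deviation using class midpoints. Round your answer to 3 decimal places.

17.269

Midpoints: 35, 45, 55, 65, 75, 85, 95
n = 113, Σfm = 7335, mean = 64.9115
Σfm² = 509825
Σf(m − x̄)² = Σfm² − (Σfm)²/n = 509825 − 7335²/113 = 33699.1150
Population variance = 33699.1150 / 113 = 298.2223
Standard deviation = √298.2223 = 17.2691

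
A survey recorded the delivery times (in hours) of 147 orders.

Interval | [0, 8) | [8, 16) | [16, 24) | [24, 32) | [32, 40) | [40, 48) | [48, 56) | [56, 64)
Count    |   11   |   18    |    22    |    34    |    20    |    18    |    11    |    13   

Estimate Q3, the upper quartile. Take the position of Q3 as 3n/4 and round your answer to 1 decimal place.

Cumulative frequencies: 11, 29, 51, 85, 105, 123, 134, 147
n = 147; position = 3n/4 = 110.25.
This falls in the class [40, 48): L = 40, F = 105, f = 18, h = 8.
Upper quartile ≈ 40 + ((110.25 − 105) / 18) × 8 = 42.3333

42.3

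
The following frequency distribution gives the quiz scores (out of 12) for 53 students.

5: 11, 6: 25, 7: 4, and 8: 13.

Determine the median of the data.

6

Cumulative frequencies: 11, 36, 40, 53
n = 53, so the median is the value in position (n+1)/2 = 27.
Position 27 falls at value 6.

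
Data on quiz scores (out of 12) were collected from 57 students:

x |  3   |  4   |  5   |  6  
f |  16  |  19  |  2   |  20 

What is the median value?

4

Cumulative frequencies: 16, 35, 37, 57
n = 57, so the median is the value in position (n+1)/2 = 29.
Position 29 falls at value 4.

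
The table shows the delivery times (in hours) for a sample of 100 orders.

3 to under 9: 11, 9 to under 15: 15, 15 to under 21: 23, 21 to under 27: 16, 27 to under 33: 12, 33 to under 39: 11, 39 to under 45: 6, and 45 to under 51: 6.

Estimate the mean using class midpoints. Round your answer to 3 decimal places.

Midpoints: 6, 12, 18, 24, 30, 36, 42, 48
Σfm = 11×6 + 15×12 + 23×18 + 16×24 + 12×30 + 11×36 + 6×42 + 6×48 = 2340
n = Σf = 100
Mean = 2340 / 100 = 23.4000

23.400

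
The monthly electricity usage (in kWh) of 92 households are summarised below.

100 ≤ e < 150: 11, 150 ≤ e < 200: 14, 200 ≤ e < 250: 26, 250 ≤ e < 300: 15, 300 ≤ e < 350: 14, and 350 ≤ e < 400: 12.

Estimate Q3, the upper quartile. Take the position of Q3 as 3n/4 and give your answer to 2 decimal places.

310.71

Cumulative frequencies: 11, 25, 51, 66, 80, 92
n = 92; position = 3n/4 = 69.
This falls in the class 300 ≤ e < 350: L = 300, F = 66, f = 14, h = 50.
Upper quartile ≈ 300 + ((69 − 66) / 14) × 50 = 310.7143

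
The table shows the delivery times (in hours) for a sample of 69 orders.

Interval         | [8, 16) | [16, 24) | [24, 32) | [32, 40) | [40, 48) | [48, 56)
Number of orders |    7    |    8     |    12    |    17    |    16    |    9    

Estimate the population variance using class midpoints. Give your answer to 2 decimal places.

Midpoints: 12, 20, 28, 36, 44, 52
n = 69, Σfm = 2364, mean = 34.2609
Σfm² = 90960
Σf(m − x̄)² = Σfm² − (Σfm)²/n = 90960 − 2364²/69 = 9967.3043
Population variance = 9967.3043 / 69 = 144.4537

144.45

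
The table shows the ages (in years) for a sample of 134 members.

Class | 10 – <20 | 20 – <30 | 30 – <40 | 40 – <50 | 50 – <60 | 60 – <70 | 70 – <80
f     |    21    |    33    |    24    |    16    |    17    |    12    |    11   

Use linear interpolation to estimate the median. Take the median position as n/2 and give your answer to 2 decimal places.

Cumulative frequencies: 21, 54, 78, 94, 111, 123, 134
n = 134; position = n/2 = 67.
This falls in the class 30 – <40: L = 30, F = 54, f = 24, h = 10.
Median ≈ 30 + ((67 − 54) / 24) × 10 = 35.4167

35.42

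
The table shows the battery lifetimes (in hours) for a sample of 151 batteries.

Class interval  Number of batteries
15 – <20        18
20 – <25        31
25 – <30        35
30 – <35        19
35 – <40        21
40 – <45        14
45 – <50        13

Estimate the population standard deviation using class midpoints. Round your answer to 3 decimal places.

Midpoints: 17.5, 22.5, 27.5, 32.5, 37.5, 42.5, 47.5
n = 151, Σfm = 4592.5, mean = 30.4139
Σfm² = 151893.75
Σf(m − x̄)² = Σfm² − (Σfm)²/n = 151893.75 − 4592.5²/151 = 12217.8808
Population variance = 12217.8808 / 151 = 80.9131
Standard deviation = √80.9131 = 8.9952

8.995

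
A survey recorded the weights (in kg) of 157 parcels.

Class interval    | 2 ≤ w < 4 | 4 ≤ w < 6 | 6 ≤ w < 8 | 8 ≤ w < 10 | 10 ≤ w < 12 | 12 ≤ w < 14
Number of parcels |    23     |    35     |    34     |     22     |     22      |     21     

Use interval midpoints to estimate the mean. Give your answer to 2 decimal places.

Midpoints: 3, 5, 7, 9, 11, 13
Σfm = 23×3 + 35×5 + 34×7 + 22×9 + 22×11 + 21×13 = 1195
n = Σf = 157
Mean = 1195 / 157 = 7.6115

7.61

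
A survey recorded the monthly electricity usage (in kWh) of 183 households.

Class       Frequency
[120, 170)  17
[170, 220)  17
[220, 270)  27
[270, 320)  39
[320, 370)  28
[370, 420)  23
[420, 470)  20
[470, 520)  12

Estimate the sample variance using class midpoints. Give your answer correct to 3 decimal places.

9797.034

Midpoints: 145, 195, 245, 295, 345, 395, 445, 495
n = 183, Σfm = 57485, mean = 314.1257
Σfm² = 19840575
Σf(m − x̄)² = Σfm² − (Σfm)²/n = 19840575 − 57485²/183 = 1783060.1093
Sample variance = 1783060.1093 / 182 = 9797.0336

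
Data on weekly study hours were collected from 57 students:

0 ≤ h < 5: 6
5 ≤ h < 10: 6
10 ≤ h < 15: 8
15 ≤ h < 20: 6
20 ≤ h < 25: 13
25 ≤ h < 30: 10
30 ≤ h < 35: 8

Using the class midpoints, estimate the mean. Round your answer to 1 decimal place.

Midpoints: 2.5, 7.5, 12.5, 17.5, 22.5, 27.5, 32.5
Σfm = 6×2.5 + 6×7.5 + 8×12.5 + 6×17.5 + 13×22.5 + 10×27.5 + 8×32.5 = 1092.5
n = Σf = 57
Mean = 1092.5 / 57 = 19.1667

19.2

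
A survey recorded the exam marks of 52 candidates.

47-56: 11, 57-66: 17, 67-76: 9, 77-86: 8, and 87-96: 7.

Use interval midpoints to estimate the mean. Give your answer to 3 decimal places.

68.231

Midpoints: 51.5, 61.5, 71.5, 81.5, 91.5
Σfm = 11×51.5 + 17×61.5 + 9×71.5 + 8×81.5 + 7×91.5 = 3548
n = Σf = 52
Mean = 3548 / 52 = 68.2308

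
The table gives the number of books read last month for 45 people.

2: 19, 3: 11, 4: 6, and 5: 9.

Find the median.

Cumulative frequencies: 19, 30, 36, 45
n = 45, so the median is the value in position (n+1)/2 = 23.
Position 23 falls at value 3.

3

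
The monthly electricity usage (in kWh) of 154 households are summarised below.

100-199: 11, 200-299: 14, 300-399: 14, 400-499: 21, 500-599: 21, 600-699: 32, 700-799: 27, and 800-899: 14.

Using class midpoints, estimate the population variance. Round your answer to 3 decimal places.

Midpoints: 149.5, 249.5, 349.5, 449.5, 549.5, 649.5, 749.5, 849.5
n = 154, Σfm = 83923, mean = 544.9545
Σfm² = 52181038.5
Σf(m − x̄)² = Σfm² − (Σfm)²/n = 52181038.5 − 83923²/154 = 6446818.1818
Population variance = 6446818.1818 / 154 = 41862.4557

41862.456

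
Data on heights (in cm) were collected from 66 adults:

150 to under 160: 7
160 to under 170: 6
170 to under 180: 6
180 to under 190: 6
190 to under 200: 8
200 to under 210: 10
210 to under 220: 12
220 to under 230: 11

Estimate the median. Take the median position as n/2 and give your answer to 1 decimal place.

Cumulative frequencies: 7, 13, 19, 25, 33, 43, 55, 66
n = 66; position = n/2 = 33.
This falls in the class 190 to under 200: L = 190, F = 25, f = 8, h = 10.
Median ≈ 190 + ((33 − 25) / 8) × 10 = 200.0000

200.0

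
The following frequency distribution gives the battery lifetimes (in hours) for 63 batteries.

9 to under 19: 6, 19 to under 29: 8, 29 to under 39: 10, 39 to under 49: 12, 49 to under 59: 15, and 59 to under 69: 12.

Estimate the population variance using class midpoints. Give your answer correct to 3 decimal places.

251.751

Midpoints: 14, 24, 34, 44, 54, 64
n = 63, Σfm = 2722, mean = 43.2063
Σfm² = 133468
Σf(m − x̄)² = Σfm² − (Σfm)²/n = 133468 − 2722²/63 = 15860.3175
Population variance = 15860.3175 / 63 = 251.7511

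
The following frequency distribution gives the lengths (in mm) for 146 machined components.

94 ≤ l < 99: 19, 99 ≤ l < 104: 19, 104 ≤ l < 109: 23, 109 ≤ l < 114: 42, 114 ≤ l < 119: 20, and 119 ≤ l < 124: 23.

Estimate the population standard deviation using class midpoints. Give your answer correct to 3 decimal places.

Midpoints: 96.5, 101.5, 106.5, 111.5, 116.5, 121.5
n = 146, Σfm = 16019, mean = 109.7192
Σfm² = 1766678.5
Σf(m − x̄)² = Σfm² − (Σfm)²/n = 1766678.5 − 16019²/146 = 9086.9863
Population variance = 9086.9863 / 146 = 62.2396
Standard deviation = √62.2396 = 7.8892

7.889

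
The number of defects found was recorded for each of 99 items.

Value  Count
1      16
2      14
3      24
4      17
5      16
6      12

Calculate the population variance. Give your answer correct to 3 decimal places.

2.542

Values: 1, 2, 3, 4, 5, 6
n = 99, Σfx = 336, mean = 3.3939
Σfx² = 1392
Σf(x − x̄)² = Σfx² − (Σfx)²/n = 1392 − 336²/99 = 251.6364
Population variance = 251.6364 / 99 = 2.5418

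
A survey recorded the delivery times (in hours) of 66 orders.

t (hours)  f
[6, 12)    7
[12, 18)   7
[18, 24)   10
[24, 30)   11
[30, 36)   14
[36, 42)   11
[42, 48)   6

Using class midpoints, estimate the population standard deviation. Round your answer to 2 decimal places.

10.75

Midpoints: 9, 15, 21, 27, 33, 39, 45
n = 66, Σfm = 1836, mean = 27.8182
Σfm² = 58698
Σf(m − x̄)² = Σfm² − (Σfm)²/n = 58698 − 1836²/66 = 7623.8182
Population variance = 7623.8182 / 66 = 115.5124
Standard deviation = √115.5124 = 10.7477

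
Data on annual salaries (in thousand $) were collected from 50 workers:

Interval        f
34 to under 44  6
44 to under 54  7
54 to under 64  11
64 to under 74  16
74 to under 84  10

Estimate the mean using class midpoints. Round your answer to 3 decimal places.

62.400

Midpoints: 39, 49, 59, 69, 79
Σfm = 6×39 + 7×49 + 11×59 + 16×69 + 10×79 = 3120
n = Σf = 50
Mean = 3120 / 50 = 62.4000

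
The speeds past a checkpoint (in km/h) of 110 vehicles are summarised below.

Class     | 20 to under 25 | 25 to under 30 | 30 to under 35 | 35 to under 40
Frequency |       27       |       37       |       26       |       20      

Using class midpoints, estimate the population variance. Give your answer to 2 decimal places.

Midpoints: 22.5, 27.5, 32.5, 37.5
n = 110, Σfm = 3220, mean = 29.2727
Σfm² = 97237.5
Σf(m − x̄)² = Σfm² − (Σfm)²/n = 97237.5 − 3220²/110 = 2979.3182
Population variance = 2979.3182 / 110 = 27.0847

27.08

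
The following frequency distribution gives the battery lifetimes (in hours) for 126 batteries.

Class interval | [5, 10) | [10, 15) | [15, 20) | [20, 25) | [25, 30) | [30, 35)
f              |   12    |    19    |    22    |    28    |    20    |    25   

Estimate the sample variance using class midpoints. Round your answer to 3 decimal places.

64.127

Midpoints: 7.5, 12.5, 17.5, 22.5, 27.5, 32.5
n = 126, Σfm = 2705, mean = 21.4683
Σfm² = 66087.5
Σf(m − x̄)² = Σfm² − (Σfm)²/n = 66087.5 − 2705²/126 = 8015.8730
Sample variance = 8015.8730 / 125 = 64.1270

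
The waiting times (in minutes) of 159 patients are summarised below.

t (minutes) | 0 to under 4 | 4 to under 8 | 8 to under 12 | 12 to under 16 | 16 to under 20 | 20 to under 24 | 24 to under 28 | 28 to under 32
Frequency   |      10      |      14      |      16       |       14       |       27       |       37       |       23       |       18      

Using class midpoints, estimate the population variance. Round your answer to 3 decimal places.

65.861

Midpoints: 2, 6, 10, 14, 18, 22, 26, 30
n = 159, Σfm = 2898, mean = 18.2264
Σfm² = 63292
Σf(m − x̄)² = Σfm² − (Σfm)²/n = 63292 − 2898²/159 = 10471.8491
Population variance = 10471.8491 / 159 = 65.8607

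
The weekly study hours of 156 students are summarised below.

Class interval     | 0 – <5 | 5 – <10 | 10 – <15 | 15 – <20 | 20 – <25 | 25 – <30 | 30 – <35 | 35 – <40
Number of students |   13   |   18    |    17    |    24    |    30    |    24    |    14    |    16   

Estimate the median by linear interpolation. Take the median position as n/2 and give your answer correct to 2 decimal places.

21.00

Cumulative frequencies: 13, 31, 48, 72, 102, 126, 140, 156
n = 156; position = n/2 = 78.
This falls in the class 20 – <25: L = 20, F = 72, f = 30, h = 5.
Median ≈ 20 + ((78 − 72) / 30) × 5 = 21.0000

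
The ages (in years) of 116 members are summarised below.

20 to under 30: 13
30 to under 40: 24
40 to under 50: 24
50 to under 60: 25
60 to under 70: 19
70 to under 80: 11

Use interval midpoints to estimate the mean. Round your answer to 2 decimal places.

48.97

Midpoints: 25, 35, 45, 55, 65, 75
Σfm = 13×25 + 24×35 + 24×45 + 25×55 + 19×65 + 11×75 = 5680
n = Σf = 116
Mean = 5680 / 116 = 48.9655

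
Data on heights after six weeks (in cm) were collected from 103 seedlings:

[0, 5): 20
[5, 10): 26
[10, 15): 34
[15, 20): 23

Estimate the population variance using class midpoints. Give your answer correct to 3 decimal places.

26.954

Midpoints: 2.5, 7.5, 12.5, 17.5
n = 103, Σfm = 1072.5, mean = 10.4126
Σfm² = 13943.75
Σf(m − x̄)² = Σfm² − (Σfm)²/n = 13943.75 − 1072.5²/103 = 2776.2136
Population variance = 2776.2136 / 103 = 26.9535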